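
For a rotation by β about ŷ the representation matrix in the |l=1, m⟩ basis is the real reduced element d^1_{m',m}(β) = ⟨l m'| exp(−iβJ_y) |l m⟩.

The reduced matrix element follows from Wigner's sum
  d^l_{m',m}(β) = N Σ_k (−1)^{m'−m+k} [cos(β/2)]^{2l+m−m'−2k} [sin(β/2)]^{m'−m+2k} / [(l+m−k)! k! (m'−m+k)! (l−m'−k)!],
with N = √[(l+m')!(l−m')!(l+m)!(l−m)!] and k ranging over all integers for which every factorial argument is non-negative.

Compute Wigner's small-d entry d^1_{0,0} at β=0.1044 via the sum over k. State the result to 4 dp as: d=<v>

d=0.9946

d^1_{0,0}(β=0.1044) via Wigner's sum:
Half-angle: c=0.998638, s=0.052176. N=√(1·1·1·1)=1.000000
k∈{0,1} keeps every argument non-negative
  k=0: (−1)^0·1.0000/(1)·0.9986^2·0.0522^0 = +0.997278
  k=1: (−1)^1·1.0000/(1)·0.9986^0·0.0522^2 = -0.002722
d^1_{0,0}(0.1044) = +0.997278 -0.002722 = +0.994555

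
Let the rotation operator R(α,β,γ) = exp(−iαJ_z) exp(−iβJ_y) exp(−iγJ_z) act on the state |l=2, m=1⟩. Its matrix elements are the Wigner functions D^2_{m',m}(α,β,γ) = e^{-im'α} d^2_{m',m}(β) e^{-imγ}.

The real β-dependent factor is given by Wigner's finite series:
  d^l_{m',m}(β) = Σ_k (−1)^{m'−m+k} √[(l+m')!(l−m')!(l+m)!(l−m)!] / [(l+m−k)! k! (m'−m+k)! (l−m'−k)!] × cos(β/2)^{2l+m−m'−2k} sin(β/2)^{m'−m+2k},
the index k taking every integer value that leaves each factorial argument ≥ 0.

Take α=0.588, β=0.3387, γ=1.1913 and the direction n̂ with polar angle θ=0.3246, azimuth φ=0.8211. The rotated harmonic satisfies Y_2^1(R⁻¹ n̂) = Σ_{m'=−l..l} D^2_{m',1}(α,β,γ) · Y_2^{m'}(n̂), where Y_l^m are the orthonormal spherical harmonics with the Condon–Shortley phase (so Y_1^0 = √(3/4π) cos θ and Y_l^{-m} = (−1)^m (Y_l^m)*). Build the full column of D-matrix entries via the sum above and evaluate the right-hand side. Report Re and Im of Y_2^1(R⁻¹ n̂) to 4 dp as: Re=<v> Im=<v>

Need the full column D^2_{m',1} for m'=−2..2 at α=0.588, β=0.3387, γ=1.1913.
cos(β/2)=0.985695, sin(β/2)=0.168542
d^2_{-2,1}: single k=3 term ⇒ +0.009438;  D = +0.009437-0.000144i
d^2_{-1,1}: k∈[2..3] ⇒ +0.082798 -0.000807 = +0.081991;  D = +0.067517-0.046519i
d^2_{0,1}: k∈[1..2] ⇒ +0.395376 -0.011560 = +0.383816;  D = +0.142186-0.356508i
d^2_{1,1}: k∈[0..1] ⇒ +0.943994 -0.082798 = +0.861196;  D = -0.178264-0.842544i
d^2_{2,1}: single k=0 term ⇒ -0.322823;  D = +0.230791+0.225721i
Y_2^{m'}(θ=0.3246,φ=0.8211) and Σ D·Y over m':
  (+0.0094-0.0001i)·(-0.0028-0.0392i)  (+0.0675-0.0465i)·(+0.1591-0.1709i)  (+0.1422-0.3565i)·(+0.5345+0.0000i)  (-0.1783-0.8425i)·(-0.1591-0.1709i)  (+0.2308+0.2257i)·(-0.0028+0.0392i)
Y_2^1(R⁻¹ n̂) = -0.046364-0.036930i

Re=-0.0464 Im=-0.0369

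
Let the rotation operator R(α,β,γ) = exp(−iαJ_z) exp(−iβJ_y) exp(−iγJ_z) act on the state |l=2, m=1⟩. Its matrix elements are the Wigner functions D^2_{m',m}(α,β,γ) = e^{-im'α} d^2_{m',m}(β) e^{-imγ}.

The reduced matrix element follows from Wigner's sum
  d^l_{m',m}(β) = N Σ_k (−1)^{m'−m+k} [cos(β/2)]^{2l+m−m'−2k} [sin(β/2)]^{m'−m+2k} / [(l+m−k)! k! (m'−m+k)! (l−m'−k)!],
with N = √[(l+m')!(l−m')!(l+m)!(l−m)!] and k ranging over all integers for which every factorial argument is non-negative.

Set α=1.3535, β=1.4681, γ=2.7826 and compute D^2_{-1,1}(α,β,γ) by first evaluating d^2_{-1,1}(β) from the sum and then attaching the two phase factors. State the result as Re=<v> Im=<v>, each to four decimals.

Re=0.0764 Im=-0.5353

Split into d^2_{-1,1}(β=1.4681) × two z-phases.
With c≡cos(β/2)=0.742467 and s≡sin(β/2)=0.669882, N=[1·6·6·1]^{1/2}=6.000000
Admissible k: 2..3 (factorial args all ≥0)
  k=2: (−1)^0·6.0000/(2)·0.7425^2·0.6699^2 = +0.742118
  k=3: (−1)^1·6.0000/(6)·0.7425^0·0.6699^4 = -0.201369
d^2_{-1,1}(1.4681) = +0.742118 -0.201369 = +0.540748
Attach z-rotation phases: D = e^{-i(-1)(1.3535)}·(+0.540748)·e^{-i(1)(2.7826)} = +0.076366-0.535329i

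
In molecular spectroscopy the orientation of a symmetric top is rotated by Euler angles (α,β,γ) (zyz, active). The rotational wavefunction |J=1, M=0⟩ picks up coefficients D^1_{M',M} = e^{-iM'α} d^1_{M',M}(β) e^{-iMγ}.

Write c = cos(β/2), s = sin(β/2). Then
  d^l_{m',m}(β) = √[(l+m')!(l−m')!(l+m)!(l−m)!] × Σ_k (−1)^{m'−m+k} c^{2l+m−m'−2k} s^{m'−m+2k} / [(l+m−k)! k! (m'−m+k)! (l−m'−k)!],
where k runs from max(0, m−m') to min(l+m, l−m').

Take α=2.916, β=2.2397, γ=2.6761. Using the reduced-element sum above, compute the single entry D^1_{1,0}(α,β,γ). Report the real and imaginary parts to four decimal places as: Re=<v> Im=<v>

Re=0.5407 Im=0.1241

D^1_{1,0}(2.916,2.2397,2.6761) = e^{-i·1·2.916}·d^1_{1,0}(2.2397)·e^{-i·0·2.6761}. Compute d first:
With c≡cos(β/2)=0.435817 and s≡sin(β/2)=0.900035, N=[2·1·1·1]^{1/2}=1.414214
The bounds max(0,m−m')=0 and min(l+m,l−m')=0 give 1 term
  k=0: (−1)^1·1.4142/(1)·0.4358^1·0.9000^1 = -0.554727
d^1_{1,0}(2.2397) = -0.554727
D = (-0.974662-0.223684i)·(-0.554727)·(+1.000000+0.000000i) = +0.540671+0.124084i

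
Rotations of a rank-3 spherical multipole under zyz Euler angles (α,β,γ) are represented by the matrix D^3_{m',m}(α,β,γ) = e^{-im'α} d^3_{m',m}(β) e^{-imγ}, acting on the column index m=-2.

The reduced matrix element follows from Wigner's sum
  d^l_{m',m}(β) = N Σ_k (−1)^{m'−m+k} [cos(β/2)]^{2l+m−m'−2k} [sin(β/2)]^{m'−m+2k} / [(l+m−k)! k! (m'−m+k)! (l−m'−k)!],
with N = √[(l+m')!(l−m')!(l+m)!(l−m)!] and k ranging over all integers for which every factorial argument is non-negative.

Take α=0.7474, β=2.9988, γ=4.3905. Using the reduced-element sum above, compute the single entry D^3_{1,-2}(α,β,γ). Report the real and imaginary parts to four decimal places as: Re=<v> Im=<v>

Re=-0.0394 Im=0.2169

First d^3_{1,-2}(β=2.9988), then the phase factors e^{-i(1)α} and e^{-i(-2)γ}:
Half-angle: c=0.071336, s=0.997452. N=√(24·2·1·120)=75.894664
k∈{0,1} keeps every argument non-negative
  k=0: (−1)^3·75.8947/(12)·0.0713^3·0.9975^3 = -0.002278
  k=1: (−1)^4·75.8947/(24)·0.0713^1·0.9975^5 = +0.222724
d^3_{1,-2}(2.9988) = -0.002278 +0.222724 = +0.220446
D = (+0.733459-0.679734i)·(+0.220446)·(-0.799834+0.600221i) = -0.039384+0.216899i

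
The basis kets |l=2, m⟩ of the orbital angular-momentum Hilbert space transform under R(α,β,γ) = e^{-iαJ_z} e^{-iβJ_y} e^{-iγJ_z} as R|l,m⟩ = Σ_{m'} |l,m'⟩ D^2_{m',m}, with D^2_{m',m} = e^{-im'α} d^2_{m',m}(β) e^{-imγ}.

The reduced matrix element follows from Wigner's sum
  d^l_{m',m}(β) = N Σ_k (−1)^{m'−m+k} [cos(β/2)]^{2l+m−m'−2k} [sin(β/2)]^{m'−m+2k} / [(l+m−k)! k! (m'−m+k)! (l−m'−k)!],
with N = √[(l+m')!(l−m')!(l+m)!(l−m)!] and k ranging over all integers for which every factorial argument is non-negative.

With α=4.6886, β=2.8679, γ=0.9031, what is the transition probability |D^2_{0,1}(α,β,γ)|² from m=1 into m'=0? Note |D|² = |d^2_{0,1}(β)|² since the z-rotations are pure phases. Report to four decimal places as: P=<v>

Split into d^2_{0,1}(β=2.8679) × two z-phases.
Half-angle: c=0.136420, s=0.990651. N=√(2·2·6·1)=4.898979
Admissible k: 1..2 (factorial args all ≥0)
  k=1: (−1)^0·4.8990/(2)·0.1364^3·0.9907^1 = +0.006161
  k=2: (−1)^1·4.8990/(2)·0.1364^1·0.9907^3 = -0.324874
d^2_{0,1}(2.8679) = +0.006161 -0.324874 = -0.318713
|D^2_{0,1}|² = |d^2_{0,1}(β)|² = (-0.318713)² = 0.101578 (the z-rotation phases have unit modulus)

P=0.1016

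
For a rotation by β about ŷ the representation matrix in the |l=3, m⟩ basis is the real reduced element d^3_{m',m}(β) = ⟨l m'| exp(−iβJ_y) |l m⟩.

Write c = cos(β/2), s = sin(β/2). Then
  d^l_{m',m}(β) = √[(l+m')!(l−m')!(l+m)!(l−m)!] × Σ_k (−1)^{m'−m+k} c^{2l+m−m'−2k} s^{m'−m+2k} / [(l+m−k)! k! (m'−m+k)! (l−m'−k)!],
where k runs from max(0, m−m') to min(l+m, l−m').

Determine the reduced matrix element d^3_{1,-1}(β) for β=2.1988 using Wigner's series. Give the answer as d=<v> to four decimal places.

d=-0.3368

d^3_{1,-1}(β=2.1988) via Wigner's sum:
c=cos(2.1988/2)=0.454131, s=sin(2.1988/2)=0.890935; N=√[24·2·2·24]=48.000000
k: max(0,(-1)−(1))=0 … min(3+(-1),3−(1))=2
  k=0: (−1)^2·48.0000/(8)·0.4541^4·0.8909^2 = +0.202566
  k=1: (−1)^3·48.0000/(6)·0.4541^2·0.8909^4 = -1.039528
  k=2: (−1)^4·48.0000/(48)·0.4541^0·0.8909^6 = +0.500122
d^3_{1,-1}(2.1988) = +0.202566 -1.039528 +0.500122 = -0.336839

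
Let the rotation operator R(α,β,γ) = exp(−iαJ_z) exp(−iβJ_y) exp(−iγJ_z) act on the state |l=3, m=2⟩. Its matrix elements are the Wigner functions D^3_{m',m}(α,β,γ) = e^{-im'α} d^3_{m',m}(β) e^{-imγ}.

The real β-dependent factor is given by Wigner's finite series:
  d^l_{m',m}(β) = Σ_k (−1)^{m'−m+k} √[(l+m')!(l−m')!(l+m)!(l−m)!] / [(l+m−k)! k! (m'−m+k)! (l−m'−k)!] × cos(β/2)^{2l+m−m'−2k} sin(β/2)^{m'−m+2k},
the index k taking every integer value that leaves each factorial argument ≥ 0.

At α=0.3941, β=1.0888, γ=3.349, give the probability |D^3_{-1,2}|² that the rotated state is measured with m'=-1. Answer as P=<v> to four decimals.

P=0.2018

D^3_{-1,2}(0.3941,1.0888,3.349) = e^{-i·-1·0.3941}·d^3_{-1,2}(1.0888)·e^{-i·2·3.349}. Compute d first:
c=cos(1.0888/2)=0.855438, s=sin(1.0888/2)=0.517905; N=√[2·24·120·1]=75.894664
Admissible k: 3..4 (factorial args all ≥0)
  k=3: (−1)^0·75.8947/(12)·0.8554^3·0.5179^3 = +0.549979
  k=4: (−1)^1·75.8947/(24)·0.8554^1·0.5179^5 = -0.100795
d^3_{-1,2}(1.0888) = +0.549979 -0.100795 = +0.449184
|D^3_{-1,2}|² = |d^3_{-1,2}(β)|² = (+0.449184)² = 0.201766 (the z-rotation phases have unit modulus)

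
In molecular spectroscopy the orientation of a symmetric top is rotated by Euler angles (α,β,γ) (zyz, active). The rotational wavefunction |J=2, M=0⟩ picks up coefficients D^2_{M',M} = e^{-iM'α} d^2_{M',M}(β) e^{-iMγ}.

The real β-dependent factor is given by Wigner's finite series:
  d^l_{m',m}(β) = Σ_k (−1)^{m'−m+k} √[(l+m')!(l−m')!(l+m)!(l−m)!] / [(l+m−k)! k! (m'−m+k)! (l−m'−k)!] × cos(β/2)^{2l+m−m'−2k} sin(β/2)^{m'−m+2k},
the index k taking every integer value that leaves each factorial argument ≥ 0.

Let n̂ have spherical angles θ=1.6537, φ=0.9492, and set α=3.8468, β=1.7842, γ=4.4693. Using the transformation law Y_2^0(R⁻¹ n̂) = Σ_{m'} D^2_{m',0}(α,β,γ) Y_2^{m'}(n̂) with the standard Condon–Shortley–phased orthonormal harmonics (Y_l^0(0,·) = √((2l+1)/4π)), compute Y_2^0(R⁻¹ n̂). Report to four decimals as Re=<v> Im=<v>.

Re=0.4987 Im=0.0000

Need the full column D^2_{m',0} for m'=−2..2 at α=3.8468, β=1.7842, γ=4.4693.
cos(β/2)=0.627779, sin(β/2)=0.778392
d^2_{-2,0}: single k=2 term ⇒ +0.584905;  D = +0.093406+0.577399i
d^2_{-1,0}: k∈[1..2] ⇒ +0.471730 -0.725232 = -0.253502;  D = +0.193036+0.164318i
d^2_{0,0}: k∈[0..2] ⇒ +0.155320 -0.955146 +0.367107 = -0.432719;  D = -0.432719+0.000000i
d^2_{1,0}: k∈[0..1] ⇒ -0.471730 +0.725232 = +0.253502;  D = -0.193036+0.164318i
d^2_{2,0}: single k=0 term ⇒ +0.584905;  D = +0.093406-0.577399i
Y_2^{m'}(θ=1.6537,φ=0.9492) and Σ D·Y over m':
  (+0.0934+0.5774i)·(-0.1234-0.3632i)  (+0.1930+0.1643i)·(-0.0371+0.0518i)  (-0.4327+0.0000i)·(-0.3089+0.0000i)  (-0.1930+0.1643i)·(+0.0371+0.0518i)  (+0.0934-0.5774i)·(-0.1234+0.3632i)
Y_2^0(R⁻¹ n̂) = +0.498690+0.000000i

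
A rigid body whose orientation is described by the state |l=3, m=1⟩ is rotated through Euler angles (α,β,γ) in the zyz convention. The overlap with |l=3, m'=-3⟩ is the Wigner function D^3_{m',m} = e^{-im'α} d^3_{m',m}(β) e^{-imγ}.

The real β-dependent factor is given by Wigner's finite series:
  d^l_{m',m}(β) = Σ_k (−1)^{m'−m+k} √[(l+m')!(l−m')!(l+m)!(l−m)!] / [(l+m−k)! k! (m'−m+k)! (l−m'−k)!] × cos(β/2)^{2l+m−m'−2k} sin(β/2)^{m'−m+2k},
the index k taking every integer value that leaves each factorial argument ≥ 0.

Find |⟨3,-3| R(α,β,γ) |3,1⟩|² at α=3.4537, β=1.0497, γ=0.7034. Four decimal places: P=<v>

Split into d^3_{-3,1}(β=1.0497) × two z-phases.
c=cos(1.0497/2)=0.865399, s=sin(1.0497/2)=0.501083; N=√[1·720·24·2]=185.903201
Admissible k: 4..4 (factorial args all ≥0)
  k=4: (−1)^0·185.9032/(48)·0.8654^2·0.5011^4 = +0.182860
d^3_{-3,1}(1.0497) = +0.182860
|D^3_{-3,1}|² = |d^3_{-3,1}(β)|² = (+0.182860)² = 0.033438 (the z-rotation phases have unit modulus)

P=0.0334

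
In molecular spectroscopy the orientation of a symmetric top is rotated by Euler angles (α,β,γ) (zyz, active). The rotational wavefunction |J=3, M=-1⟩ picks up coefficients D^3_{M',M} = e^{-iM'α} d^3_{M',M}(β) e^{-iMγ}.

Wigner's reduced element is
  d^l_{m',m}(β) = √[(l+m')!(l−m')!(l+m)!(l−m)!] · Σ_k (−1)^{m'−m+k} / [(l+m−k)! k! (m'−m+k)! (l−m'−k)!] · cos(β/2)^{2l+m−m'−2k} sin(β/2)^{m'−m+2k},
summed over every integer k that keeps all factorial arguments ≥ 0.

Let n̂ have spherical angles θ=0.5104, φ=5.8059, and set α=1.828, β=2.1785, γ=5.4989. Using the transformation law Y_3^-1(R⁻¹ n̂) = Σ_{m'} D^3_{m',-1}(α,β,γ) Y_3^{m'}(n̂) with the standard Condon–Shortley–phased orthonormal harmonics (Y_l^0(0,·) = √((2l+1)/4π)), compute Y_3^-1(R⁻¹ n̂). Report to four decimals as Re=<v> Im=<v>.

Need the full column D^3_{m',-1} for m'=−3..3 at α=1.828, β=2.1785, γ=5.4989.
cos(β/2)=0.463150, sin(β/2)=0.886280
d^3_{-3,-1}: single k=2 term ⇒ +0.139983;  D = -0.001774-0.139972i
d^3_{-2,-1}: k∈[1..2] ⇒ +0.059728 -0.437430 = -0.377701;  D = +0.364030-0.100700i
d^3_{-1,-1}: k∈[0..2] ⇒ +0.009870 -0.289147 +0.794106 = +0.514829;  D = +0.258966+0.444956i
d^3_{0,-1}: k∈[0..2] ⇒ -0.065429 +0.718770 -0.877338 = -0.223997;  D = -0.158566+0.158213i
d^3_{1,-1}: k∈[0..2] ⇒ +0.216860 -1.058808 +0.484647 = -0.357301;  D = +0.308407+0.180414i
d^3_{2,-1}: k∈[0..1] ⇒ -0.437430 +0.800896 = +0.363466;  D = -0.097685+0.350094i
d^3_{3,-1}: single k=0 term ⇒ +0.512593;  D = +0.512536+0.007637i
Y_3^{m'}(θ=0.5104,φ=5.8059) and Σ D·Y over m':
  (-0.0018-0.1400i)·(+0.0067+0.0482i)  (+0.3640-0.1007i)·(+0.1230+0.1737i)  (+0.2590+0.4450i)·(+0.3936+0.2036i)  (-0.1586+0.1582i)·(+0.2627+0.0000i)  (+0.3084+0.1804i)·(-0.3936+0.2036i)  (-0.0977+0.3501i)·(+0.1230-0.1737i)  (+0.5125+0.0076i)·(-0.0067+0.0482i)
Y_3^-1(R⁻¹ n̂) = -0.074450+0.395654i

Re=-0.0744 Im=0.3957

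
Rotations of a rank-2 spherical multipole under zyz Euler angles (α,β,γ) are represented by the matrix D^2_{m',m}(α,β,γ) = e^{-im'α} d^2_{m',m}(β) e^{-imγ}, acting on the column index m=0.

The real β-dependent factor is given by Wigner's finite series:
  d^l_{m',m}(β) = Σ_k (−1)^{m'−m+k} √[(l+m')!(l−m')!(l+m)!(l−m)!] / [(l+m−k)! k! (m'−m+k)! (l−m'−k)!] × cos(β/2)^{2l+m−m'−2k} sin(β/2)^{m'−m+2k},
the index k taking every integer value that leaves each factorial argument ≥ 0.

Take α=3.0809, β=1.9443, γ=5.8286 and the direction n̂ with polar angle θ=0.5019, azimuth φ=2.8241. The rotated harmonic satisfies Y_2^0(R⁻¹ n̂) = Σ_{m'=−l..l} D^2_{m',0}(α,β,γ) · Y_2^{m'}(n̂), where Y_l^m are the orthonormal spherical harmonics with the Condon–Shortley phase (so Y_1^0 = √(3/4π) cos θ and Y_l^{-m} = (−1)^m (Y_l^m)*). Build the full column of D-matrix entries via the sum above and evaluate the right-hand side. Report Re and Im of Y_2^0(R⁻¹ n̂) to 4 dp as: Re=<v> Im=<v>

Re=-0.3032 Im=0.0000

Need the full column D^2_{m',0} for m'=−2..2 at α=3.0809, β=1.9443, γ=5.8286.
cos(β/2)=0.563525, sin(β/2)=0.826099
d^2_{-2,0}: single k=2 term ⇒ +0.530843;  D = +0.526937-0.064278i
d^2_{-1,0}: k∈[1..2] ⇒ +0.362115 -0.778189 = -0.416074;  D = +0.415308-0.025237i
d^2_{0,0}: k∈[0..2] ⇒ +0.100844 -0.866863 +0.465724 = -0.300294;  D = -0.300294+0.000000i
d^2_{1,0}: k∈[0..1] ⇒ -0.362115 +0.778189 = +0.416074;  D = -0.415308-0.025237i
d^2_{2,0}: single k=0 term ⇒ +0.530843;  D = +0.526937+0.064278i
Y_2^{m'}(θ=0.5019,φ=2.8241) and Σ D·Y over m':
  (+0.5269-0.0643i)·(+0.0720+0.0530i)  (+0.4153-0.0252i)·(-0.3095-0.1017i)  (-0.3003+0.0000i)·(+0.4118+0.0000i)  (-0.4153-0.0252i)·(+0.3095-0.1017i)  (+0.5269+0.0643i)·(+0.0720-0.0530i)
Y_2^0(R⁻¹ n̂) = -0.303234+0.000000i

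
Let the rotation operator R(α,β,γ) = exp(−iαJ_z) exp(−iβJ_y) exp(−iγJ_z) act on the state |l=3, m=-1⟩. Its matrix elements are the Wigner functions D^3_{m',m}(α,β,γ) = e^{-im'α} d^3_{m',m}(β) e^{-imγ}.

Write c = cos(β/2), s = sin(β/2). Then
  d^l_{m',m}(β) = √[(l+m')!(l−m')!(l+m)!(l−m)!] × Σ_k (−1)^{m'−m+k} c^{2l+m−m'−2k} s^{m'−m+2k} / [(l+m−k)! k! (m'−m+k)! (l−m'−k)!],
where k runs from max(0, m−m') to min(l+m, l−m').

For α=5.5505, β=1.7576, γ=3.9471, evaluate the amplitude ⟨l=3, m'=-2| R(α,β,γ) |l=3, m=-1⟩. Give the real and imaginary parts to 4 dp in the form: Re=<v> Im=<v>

D^3_{-2,-1}(5.5505,1.7576,3.9471) = e^{-i·-2·5.5505}·d^3_{-2,-1}(1.7576)·e^{-i·-1·3.9471}. Compute d first:
c=cos(1.7576/2)=0.638076, s=sin(1.7576/2)=0.769974; N=√[1·120·2·24]=75.894664
k∈{1,2} keeps every argument non-negative
  k=1: (−1)^0·75.8947/(24)·0.6381^5·0.7700^1 = +0.257535
  k=2: (−1)^1·75.8947/(12)·0.6381^3·0.7700^3 = -0.750022
d^3_{-2,-1}(1.7576) = +0.257535 -0.750022 = -0.492487
Phases: e^{-i·(-2)·5.5505}=+0.105231-0.994448i, e^{-i·(-1)·3.9471}=-0.692745-0.721182i ⇒ D=+0.389102-0.301899i

Re=0.3891 Im=-0.3019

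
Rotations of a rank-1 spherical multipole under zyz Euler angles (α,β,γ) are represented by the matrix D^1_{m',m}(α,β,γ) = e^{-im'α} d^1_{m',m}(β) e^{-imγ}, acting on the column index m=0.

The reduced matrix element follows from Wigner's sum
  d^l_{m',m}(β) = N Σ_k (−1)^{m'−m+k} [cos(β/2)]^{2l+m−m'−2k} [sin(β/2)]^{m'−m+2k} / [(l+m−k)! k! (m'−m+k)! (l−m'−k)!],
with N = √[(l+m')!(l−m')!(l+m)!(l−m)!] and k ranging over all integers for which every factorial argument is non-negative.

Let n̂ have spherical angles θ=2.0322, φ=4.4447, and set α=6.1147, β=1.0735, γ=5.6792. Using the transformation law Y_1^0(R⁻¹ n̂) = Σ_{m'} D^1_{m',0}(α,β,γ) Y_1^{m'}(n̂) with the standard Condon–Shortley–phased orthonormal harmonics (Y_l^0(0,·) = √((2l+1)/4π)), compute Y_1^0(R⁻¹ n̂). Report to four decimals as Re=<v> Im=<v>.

Re=-0.1419 Im=0.0000

Need the full column D^1_{m',0} for m'=−1..1 at α=6.1147, β=1.0735, γ=5.6792.
cos(β/2)=0.859375, sin(β/2)=0.511346
d^1_{-1,0}: single k=1 term ⇒ +0.621459;  D = +0.612659-0.104212i
d^1_{0,0}: k∈[0..1] ⇒ +0.738526 -0.261474 = +0.477051;  D = +0.477051+0.000000i
d^1_{1,0}: single k=0 term ⇒ -0.621459;  D = -0.612659-0.104212i
Y_1^{m'}(θ=2.0322,φ=4.4447) and Σ D·Y over m':
  (+0.6127-0.1042i)·(-0.0818+0.2983i)  (+0.4771+0.0000i)·(-0.2175+0.0000i)  (-0.6127-0.1042i)·(+0.0818+0.2983i)
Y_1^0(R⁻¹ n̂) = -0.141855+0.000000i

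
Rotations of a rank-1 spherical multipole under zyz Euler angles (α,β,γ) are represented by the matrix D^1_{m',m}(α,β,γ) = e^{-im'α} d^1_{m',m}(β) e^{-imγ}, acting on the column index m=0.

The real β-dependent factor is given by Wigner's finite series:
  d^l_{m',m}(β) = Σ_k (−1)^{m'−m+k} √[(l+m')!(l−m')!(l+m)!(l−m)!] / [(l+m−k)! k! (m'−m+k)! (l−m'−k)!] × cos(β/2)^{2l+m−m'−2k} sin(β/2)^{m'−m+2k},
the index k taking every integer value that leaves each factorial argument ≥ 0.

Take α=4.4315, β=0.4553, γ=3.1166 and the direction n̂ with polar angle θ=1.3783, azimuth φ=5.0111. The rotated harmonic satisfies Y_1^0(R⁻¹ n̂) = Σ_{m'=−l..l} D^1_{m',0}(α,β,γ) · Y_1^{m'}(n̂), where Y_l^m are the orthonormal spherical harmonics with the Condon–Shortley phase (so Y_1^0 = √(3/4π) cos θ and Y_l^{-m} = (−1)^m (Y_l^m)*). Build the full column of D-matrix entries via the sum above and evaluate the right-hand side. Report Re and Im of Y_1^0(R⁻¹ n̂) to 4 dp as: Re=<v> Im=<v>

Need the full column D^1_{m',0} for m'=−1..1 at α=4.4315, β=0.4553, γ=3.1166.
cos(β/2)=0.974199, sin(β/2)=0.225689
d^1_{-1,0}: single k=1 term ⇒ +0.310937;  D = -0.086195-0.298751i
d^1_{0,0}: k∈[0..1] ⇒ +0.949065 -0.050935 = +0.898129;  D = +0.898129+0.000000i
d^1_{1,0}: single k=0 term ⇒ -0.310937;  D = +0.086195-0.298751i
Y_1^{m'}(θ=1.3783,φ=5.0111) and Σ D·Y over m':
  (-0.0862-0.2988i)·(+0.0998+0.3241i)  (+0.8981+0.0000i)·(+0.0935+0.0000i)  (+0.0862-0.2988i)·(-0.0998+0.3241i)
Y_1^0(R⁻¹ n̂) = +0.260396+0.000000i

Re=0.2604 Im=0.0000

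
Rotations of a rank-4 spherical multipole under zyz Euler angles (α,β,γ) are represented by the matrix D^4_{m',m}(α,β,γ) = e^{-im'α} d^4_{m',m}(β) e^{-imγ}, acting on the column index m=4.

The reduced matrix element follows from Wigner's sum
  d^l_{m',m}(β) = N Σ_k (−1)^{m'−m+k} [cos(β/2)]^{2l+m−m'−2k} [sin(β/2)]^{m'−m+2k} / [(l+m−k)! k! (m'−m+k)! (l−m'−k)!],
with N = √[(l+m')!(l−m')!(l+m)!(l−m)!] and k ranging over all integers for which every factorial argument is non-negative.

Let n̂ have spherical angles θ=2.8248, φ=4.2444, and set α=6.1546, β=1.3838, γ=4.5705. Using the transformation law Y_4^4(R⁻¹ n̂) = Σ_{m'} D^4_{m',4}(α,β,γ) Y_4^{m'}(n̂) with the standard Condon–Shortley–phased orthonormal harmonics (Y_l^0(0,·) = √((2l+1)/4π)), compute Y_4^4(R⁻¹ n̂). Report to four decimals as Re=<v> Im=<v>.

Need the full column D^4_{m',4} for m'=−4..4 at α=6.1546, β=1.3838, γ=4.5705.
cos(β/2)=0.770035, sin(β/2)=0.638001
d^4_{-4,4}: single k=8 term ⇒ +0.027452;  D = +0.027413+0.001460i
d^4_{-3,4}: single k=7 term ⇒ +0.093715;  D = +0.092170+0.016944i
d^4_{-2,4}: single k=6 term ⇒ +0.211607;  D = +0.201496+0.064630i
d^4_{-1,4}: single k=5 term ⇒ +0.361188;  D = +0.326944+0.153508i
d^4_{0,4}: single k=4 term ⇒ +0.487391;  D = +0.410977+0.262008i
d^4_{1,4}: single k=3 term ⇒ +0.526153;  D = +0.403729+0.337401i
d^4_{2,4}: single k=2 term ⇒ +0.449041;  D = +0.304790+0.329759i
d^4_{3,4}: single k=1 term ⇒ +0.289695;  D = +0.167729+0.236199i
d^4_{4,4}: single k=0 term ⇒ +0.123619;  D = +0.058058+0.109137i
Y_4^{m'}(θ=2.8248,φ=4.2444) and Σ D·Y over m':
  (+0.0274+0.0015i)·(-0.0012+0.0040i)  (+0.0922+0.0169i)·(-0.0355+0.0060i)  (+0.2015+0.0646i)·(-0.1024-0.1391i)  (+0.3269+0.1535i)·(+0.2098-0.4150i)  (+0.4110+0.2620i)·(+0.4705+0.0000i)  (+0.4037+0.3374i)·(-0.2098-0.4150i)  (+0.3048+0.3298i)·(-0.1024+0.1391i)  (+0.1677+0.2362i)·(+0.0355+0.0060i)  (+0.0581+0.1091i)·(-0.0012-0.0040i)
Y_4^4(R⁻¹ n̂) = +0.293765-0.235518i

Re=0.2938 Im=-0.2355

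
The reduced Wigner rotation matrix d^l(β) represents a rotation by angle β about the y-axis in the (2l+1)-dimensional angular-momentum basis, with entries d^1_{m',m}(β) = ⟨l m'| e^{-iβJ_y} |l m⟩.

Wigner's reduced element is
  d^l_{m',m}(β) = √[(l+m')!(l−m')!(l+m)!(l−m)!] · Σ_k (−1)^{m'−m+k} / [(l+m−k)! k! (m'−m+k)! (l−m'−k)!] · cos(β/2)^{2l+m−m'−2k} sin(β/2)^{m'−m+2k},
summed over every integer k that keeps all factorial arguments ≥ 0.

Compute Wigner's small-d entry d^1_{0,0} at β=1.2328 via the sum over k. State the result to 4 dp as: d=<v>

d=0.3316

d^1_{0,0}(β=1.2328) via Wigner's sum:
With c≡cos(β/2)=0.815965 and s≡sin(β/2)=0.578101, N=[1·1·1·1]^{1/2}=1.000000
Admissible k: 0..1 (factorial args all ≥0)
  k=0: (−1)^0·1.0000/(1)·0.8160^2·0.5781^0 = +0.665799
  k=1: (−1)^1·1.0000/(1)·0.8160^0·0.5781^2 = -0.334201
d^1_{0,0}(1.2328) = +0.665799 -0.334201 = +0.331597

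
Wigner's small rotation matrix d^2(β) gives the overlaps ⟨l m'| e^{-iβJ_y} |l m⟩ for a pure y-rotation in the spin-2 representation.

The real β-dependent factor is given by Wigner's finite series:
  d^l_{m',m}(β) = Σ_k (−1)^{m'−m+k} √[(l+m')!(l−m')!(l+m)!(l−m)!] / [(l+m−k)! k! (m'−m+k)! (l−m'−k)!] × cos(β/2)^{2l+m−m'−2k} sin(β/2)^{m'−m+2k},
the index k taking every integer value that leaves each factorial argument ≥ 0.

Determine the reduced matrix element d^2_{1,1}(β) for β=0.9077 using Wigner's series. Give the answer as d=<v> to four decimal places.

d=0.1867

d^2_{1,1}(β=0.9077) via Wigner's sum:
Half-angle: c=0.898766, s=0.438429. N=√(6·1·6·1)=6.000000
k: max(0,(1)−(1))=0 … min(2+(1),2−(1))=1
  k=0: (−1)^0·6.0000/(6)·0.8988^4·0.4384^0 = +0.652509
  k=1: (−1)^1·6.0000/(2)·0.8988^2·0.4384^2 = -0.465814
d^2_{1,1}(0.9077) = +0.652509 -0.465814 = +0.186694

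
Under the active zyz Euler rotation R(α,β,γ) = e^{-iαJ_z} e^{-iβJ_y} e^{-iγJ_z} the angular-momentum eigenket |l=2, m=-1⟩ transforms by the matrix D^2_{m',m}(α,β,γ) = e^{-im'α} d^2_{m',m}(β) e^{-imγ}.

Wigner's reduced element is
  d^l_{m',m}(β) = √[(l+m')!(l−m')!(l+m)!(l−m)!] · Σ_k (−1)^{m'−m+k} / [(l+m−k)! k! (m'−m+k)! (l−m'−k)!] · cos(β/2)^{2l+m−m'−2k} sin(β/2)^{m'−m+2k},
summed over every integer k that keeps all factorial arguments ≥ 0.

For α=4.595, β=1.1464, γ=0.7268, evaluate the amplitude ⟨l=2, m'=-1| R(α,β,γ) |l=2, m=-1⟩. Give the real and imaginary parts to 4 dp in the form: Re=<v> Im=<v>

First d^2_{-1,-1}(β=1.1464), then the phase factors e^{-i(-1)α} and e^{-i(-1)γ}:
With c≡cos(β/2)=0.840170 and s≡sin(β/2)=0.542323, N=[1·6·1·6]^{1/2}=6.000000
k∈{0,1} keeps every argument non-negative
  k=0: (−1)^0·6.0000/(6)·0.8402^4·0.5423^0 = +0.498274
  k=1: (−1)^1·6.0000/(2)·0.8402^2·0.5423^2 = -0.622834
d^2_{-1,-1}(1.1464) = +0.498274 -0.622834 = -0.124559
Attach z-rotation phases: D = e^{-i(-1)(4.595)}·(-0.124559)·e^{-i(-1)(0.7268)} = -0.071296+0.102137i

Re=-0.0713 Im=0.1021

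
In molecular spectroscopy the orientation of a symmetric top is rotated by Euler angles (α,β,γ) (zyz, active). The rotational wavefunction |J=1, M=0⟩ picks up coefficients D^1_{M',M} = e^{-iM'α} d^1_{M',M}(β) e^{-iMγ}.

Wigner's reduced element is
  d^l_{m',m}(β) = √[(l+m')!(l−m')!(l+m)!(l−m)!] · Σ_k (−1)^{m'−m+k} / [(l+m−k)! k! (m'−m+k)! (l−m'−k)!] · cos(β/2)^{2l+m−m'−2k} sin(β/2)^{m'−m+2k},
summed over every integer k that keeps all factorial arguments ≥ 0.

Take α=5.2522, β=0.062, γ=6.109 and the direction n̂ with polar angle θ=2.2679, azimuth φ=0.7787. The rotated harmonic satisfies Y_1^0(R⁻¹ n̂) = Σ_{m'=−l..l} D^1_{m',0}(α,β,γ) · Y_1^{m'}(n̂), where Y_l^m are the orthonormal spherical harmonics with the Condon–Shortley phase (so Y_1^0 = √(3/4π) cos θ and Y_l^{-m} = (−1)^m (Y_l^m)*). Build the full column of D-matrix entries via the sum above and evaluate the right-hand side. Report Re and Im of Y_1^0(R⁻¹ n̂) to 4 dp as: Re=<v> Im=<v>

Re=-0.3186 Im=0.0000

Need the full column D^1_{m',0} for m'=−1..1 at α=5.2522, β=0.062, γ=6.109.
cos(β/2)=0.999520, sin(β/2)=0.030995
d^1_{-1,0}: single k=1 term ⇒ +0.043813;  D = +0.022519-0.037583i
d^1_{0,0}: k∈[0..1] ⇒ +0.999039 -0.000961 = +0.998079;  D = +0.998079+0.000000i
d^1_{1,0}: single k=0 term ⇒ -0.043813;  D = -0.022519-0.037583i
Y_1^{m'}(θ=2.2679,φ=0.7787) and Σ D·Y over m':
  (+0.0225-0.0376i)·(+0.1886-0.1860i)  (+0.9981+0.0000i)·(-0.3137+0.0000i)  (-0.0225-0.0376i)·(-0.1886-0.1860i)
Y_1^0(R⁻¹ n̂) = -0.318572+0.000000i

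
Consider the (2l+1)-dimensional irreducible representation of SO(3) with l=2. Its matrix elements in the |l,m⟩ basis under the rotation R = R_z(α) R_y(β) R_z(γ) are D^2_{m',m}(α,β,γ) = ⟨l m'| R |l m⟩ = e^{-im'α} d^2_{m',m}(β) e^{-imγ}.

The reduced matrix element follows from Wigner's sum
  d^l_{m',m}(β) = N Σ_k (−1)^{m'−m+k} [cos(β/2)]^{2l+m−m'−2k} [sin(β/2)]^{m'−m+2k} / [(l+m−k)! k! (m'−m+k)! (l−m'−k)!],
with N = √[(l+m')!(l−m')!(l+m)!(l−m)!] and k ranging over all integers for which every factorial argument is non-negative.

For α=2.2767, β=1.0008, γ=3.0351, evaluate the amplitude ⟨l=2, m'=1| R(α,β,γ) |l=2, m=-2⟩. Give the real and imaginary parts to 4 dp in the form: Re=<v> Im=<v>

Re=0.1541 Im=0.1176

D^2_{1,-2}(2.2767,1.0008,3.0351) = e^{-i·1·2.2767}·d^2_{1,-2}(1.0008)·e^{-i·-2·3.0351}. Compute d first:
With c≡cos(β/2)=0.877391 and s≡sin(β/2)=0.479777, N=[6·1·1·24]^{1/2}=12.000000
k: max(0,(-2)−(1))=0 … min(2+(-2),2−(1))=0
  k=0: (−1)^3·12.0000/(6)·0.8774^1·0.4798^3 = -0.193794
d^2_{1,-2}(1.0008) = -0.193794
Attach z-rotation phases: D = e^{-i(1)(2.2767)}·(-0.193794)·e^{-i(-2)(3.0351)} = +0.154052+0.117575i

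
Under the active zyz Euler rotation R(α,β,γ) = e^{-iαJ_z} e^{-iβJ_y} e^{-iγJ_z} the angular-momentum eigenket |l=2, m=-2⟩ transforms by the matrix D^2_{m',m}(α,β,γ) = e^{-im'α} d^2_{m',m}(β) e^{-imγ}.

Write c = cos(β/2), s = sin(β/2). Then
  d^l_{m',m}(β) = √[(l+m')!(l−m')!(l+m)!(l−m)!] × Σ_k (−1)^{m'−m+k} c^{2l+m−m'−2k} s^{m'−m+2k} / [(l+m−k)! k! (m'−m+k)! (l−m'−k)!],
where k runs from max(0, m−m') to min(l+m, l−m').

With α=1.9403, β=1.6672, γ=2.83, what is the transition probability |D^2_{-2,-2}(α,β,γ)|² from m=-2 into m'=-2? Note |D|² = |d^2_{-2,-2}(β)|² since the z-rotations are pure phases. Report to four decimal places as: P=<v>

P=0.0417

Split into d^2_{-2,-2}(β=1.6672) × two z-phases.
With c≡cos(β/2)=0.672215 and s≡sin(β/2)=0.740356, N=[1·24·1·24]^{1/2}=24.000000
k∈{0} keeps every argument non-negative
  k=0: (−1)^0·24.0000/(24)·0.6722^4·0.7404^0 = +0.204189
d^2_{-2,-2}(1.6672) = +0.204189
|D^2_{-2,-2}|² = |d^2_{-2,-2}(β)|² = (+0.204189)² = 0.041693 (the z-rotation phases have unit modulus)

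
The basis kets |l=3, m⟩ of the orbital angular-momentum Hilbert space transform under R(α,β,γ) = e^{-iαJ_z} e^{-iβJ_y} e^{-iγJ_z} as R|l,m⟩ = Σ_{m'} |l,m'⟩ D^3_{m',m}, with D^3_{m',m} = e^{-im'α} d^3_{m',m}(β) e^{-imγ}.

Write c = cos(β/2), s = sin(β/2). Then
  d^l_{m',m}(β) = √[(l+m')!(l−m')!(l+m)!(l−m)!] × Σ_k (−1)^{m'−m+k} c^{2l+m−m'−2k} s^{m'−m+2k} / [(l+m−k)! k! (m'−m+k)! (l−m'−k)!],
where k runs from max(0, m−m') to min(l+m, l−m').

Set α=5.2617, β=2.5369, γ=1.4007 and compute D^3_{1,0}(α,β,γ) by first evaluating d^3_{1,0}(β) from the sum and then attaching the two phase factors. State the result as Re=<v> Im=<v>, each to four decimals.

Split into d^3_{1,0}(β=2.5369) × two z-phases.
Half-angle: c=0.297761, s=0.954640. N=√(24·2·6·6)=41.569219
The bounds max(0,m−m')=0 and min(l+m,l−m')=2 give 3 terms
  k=0: (−1)^1·41.5692/(12)·0.2978^5·0.9546^1 = -0.007740
  k=1: (−1)^2·41.5692/(4)·0.2978^3·0.9546^3 = +0.238690
  k=2: (−1)^3·41.5692/(12)·0.2978^1·0.9546^5 = -0.817820
d^3_{1,0}(2.5369) = -0.007740 +0.238690 -0.817820 = -0.586870
Phases: e^{-i·(1)·5.2617}=+0.522100+0.852884i, e^{-i·(0)·1.4007}=+1.000000+0.000000i ⇒ D=-0.306405-0.500532i

Re=-0.3064 Im=-0.5005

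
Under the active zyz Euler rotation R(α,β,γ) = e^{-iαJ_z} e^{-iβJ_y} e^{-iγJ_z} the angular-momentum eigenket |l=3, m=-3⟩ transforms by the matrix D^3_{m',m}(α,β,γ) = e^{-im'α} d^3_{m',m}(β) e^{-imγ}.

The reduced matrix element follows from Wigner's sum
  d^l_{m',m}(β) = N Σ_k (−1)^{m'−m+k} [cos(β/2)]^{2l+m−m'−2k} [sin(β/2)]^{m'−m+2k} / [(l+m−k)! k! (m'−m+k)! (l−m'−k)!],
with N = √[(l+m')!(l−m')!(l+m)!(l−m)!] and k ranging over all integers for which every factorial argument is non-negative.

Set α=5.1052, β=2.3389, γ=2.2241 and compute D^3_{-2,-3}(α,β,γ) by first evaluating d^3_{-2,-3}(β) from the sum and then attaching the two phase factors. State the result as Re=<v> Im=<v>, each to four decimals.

Re=0.0079 Im=0.0189

First d^3_{-2,-3}(β=2.3389), then the phase factors e^{-i(-2)α} and e^{-i(-3)γ}:
c=cos(2.3389/2)=0.390658, s=sin(2.3389/2)=0.920536; N=√[1·120·1·720]=293.938769
The bounds max(0,m−m')=0 and min(l+m,l−m')=0 give 1 term
  k=0: (−1)^1·293.9388/(120)·0.3907^5·0.9205^1 = -0.020516
d^3_{-2,-3}(2.3389) = -0.020516
Attach z-rotation phases: D = e^{-i(-2)(5.1052)}·(-0.020516)·e^{-i(-3)(2.2241)} = +0.007915+0.018928i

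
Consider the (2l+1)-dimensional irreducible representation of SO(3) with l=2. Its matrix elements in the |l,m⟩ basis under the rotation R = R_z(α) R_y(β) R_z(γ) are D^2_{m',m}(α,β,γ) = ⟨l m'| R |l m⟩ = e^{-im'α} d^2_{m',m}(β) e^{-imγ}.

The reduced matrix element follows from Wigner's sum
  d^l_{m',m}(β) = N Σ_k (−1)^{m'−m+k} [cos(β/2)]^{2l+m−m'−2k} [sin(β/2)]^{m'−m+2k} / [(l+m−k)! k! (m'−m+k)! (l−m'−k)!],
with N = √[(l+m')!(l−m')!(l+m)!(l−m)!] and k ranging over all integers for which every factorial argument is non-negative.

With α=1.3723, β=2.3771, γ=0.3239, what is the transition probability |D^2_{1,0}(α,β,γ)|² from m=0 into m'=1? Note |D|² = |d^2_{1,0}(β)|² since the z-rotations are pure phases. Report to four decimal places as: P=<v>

P=0.3743

D^2_{1,0}(1.3723,2.3771,0.3239) = e^{-i·1·1.3723}·d^2_{1,0}(2.3771)·e^{-i·0·0.3239}. Compute d first:
Half-angle: c=0.373006, s=0.927829. N=√(6·1·2·2)=4.898979
The bounds max(0,m−m')=0 and min(l+m,l−m')=1 give 2 terms
  k=0: (−1)^1·4.8990/(2)·0.3730^3·0.9278^1 = -0.117948
  k=1: (−1)^2·4.8990/(2)·0.3730^1·0.9278^3 = +0.729785
d^2_{1,0}(2.3771) = -0.117948 +0.729785 = +0.611837
|D^2_{1,0}|² = |d^2_{1,0}(β)|² = (+0.611837)² = 0.374345 (the z-rotation phases have unit modulus)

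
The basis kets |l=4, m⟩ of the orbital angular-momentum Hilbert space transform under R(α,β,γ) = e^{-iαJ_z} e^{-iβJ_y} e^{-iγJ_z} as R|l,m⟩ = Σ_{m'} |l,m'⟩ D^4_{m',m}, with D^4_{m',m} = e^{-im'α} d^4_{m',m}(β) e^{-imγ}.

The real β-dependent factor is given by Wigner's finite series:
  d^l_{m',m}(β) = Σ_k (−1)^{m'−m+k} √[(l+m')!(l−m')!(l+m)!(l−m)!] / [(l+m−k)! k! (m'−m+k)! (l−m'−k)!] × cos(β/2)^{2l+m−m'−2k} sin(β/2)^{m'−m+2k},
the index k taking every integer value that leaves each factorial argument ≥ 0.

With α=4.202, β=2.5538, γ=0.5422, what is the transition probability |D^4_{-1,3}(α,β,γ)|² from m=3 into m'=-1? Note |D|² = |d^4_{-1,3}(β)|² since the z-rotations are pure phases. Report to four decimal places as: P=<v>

P=0.1883

First d^4_{-1,3}(β=2.5538), then the phase factors e^{-i(-1)α} and e^{-i(3)γ}:
Half-angle: c=0.289684, s=0.957122. N=√(6·120·5040·1)=1904.940944
k: max(0,(3)−(-1))=4 … min(4+(3),4−(-1))=5
  k=4: (−1)^0·1904.9409/(144)·0.2897^4·0.9571^4 = +0.078178
  k=5: (−1)^1·1904.9409/(240)·0.2897^2·0.9571^6 = -0.512063
d^4_{-1,3}(2.5538) = +0.078178 -0.512063 = -0.433885
|D^4_{-1,3}|² = |d^4_{-1,3}(β)|² = (-0.433885)² = 0.188256 (the z-rotation phases have unit modulus)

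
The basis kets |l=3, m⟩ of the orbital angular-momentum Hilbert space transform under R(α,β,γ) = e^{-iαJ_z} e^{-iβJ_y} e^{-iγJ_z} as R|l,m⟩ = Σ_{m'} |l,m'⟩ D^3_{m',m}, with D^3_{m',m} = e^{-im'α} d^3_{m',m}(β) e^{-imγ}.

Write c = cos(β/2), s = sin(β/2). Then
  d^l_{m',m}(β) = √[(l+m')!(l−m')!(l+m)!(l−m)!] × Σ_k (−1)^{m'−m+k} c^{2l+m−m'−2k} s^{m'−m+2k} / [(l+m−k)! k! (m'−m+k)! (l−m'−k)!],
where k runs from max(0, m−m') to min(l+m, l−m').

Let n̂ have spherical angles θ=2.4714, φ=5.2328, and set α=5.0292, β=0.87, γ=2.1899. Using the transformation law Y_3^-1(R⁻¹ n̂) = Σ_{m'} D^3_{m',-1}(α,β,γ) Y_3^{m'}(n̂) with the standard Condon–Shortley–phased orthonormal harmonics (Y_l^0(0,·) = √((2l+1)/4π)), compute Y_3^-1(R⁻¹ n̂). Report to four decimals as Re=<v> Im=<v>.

Re=0.1516 Im=-0.2821

Need the full column D^3_{m',-1} for m'=−3..3 at α=5.0292, β=0.87, γ=2.1899.
cos(β/2)=0.906870, sin(β/2)=0.421410
d^3_{-3,-1}: single k=2 term ⇒ +0.465196;  D = -0.000586-0.465196i
d^3_{-2,-1}: k∈[1..2] ⇒ +0.817392 -0.353005 = +0.464387;  D = +0.441094-0.145230i
d^3_{-1,-1}: k∈[0..2] ⇒ +0.556250 -0.960906 +0.155619 = -0.249036;  D = -0.147699-0.200510i
d^3_{0,-1}: k∈[0..2] ⇒ -0.895408 +0.580046 -0.041751 = -0.357112;  D = +0.207234-0.290832i
d^3_{1,-1}: k∈[0..2] ⇒ +0.720679 -0.207492 +0.005601 = +0.518788;  D = -0.495264-0.154448i
d^3_{2,-1}: k∈[0..1] ⇒ -0.353005 +0.038113 = -0.314892;  D = +0.004572+0.314859i
d^3_{3,-1}: single k=0 term ⇒ +0.100452;  D = +0.094988-0.032677i
Y_3^{m'}(θ=2.4714,φ=5.2328) and Σ D·Y over m':
  (-0.0006-0.4652i)·(-0.1000-0.0010i)  (+0.4411-0.1452i)·(+0.1562-0.2666i)  (-0.1477-0.2005i)·(+0.2067+0.3607i)  (+0.2072-0.2908i)·(-0.0207+0.0000i)  (-0.4953-0.1544i)·(-0.2067+0.3607i)  (+0.0046+0.3149i)·(+0.1562+0.2666i)  (+0.0950-0.0327i)·(+0.1000-0.0010i)
Y_3^-1(R⁻¹ n̂) = +0.151601-0.282129i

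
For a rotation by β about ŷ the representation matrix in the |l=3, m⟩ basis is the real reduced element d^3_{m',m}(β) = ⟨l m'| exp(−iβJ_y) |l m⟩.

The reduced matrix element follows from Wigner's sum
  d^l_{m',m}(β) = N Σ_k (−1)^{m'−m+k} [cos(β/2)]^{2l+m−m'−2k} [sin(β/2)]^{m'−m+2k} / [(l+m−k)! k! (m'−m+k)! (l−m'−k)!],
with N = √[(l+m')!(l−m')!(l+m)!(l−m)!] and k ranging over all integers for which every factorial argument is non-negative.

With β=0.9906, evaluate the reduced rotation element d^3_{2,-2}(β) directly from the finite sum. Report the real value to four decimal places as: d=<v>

d=0.1860

d^3_{2,-2}(β=0.9906) via Wigner's sum:
c=cos(0.9906/2)=0.879826, s=sin(0.9906/2)=0.475296; N=√[120·1·1·120]=120.000000
k: max(0,(-2)−(2))=0 … min(3+(-2),3−(2))=1
  k=0: (−1)^4·120.0000/(24)·0.8798^2·0.4753^4 = +0.197524
  k=1: (−1)^5·120.0000/(120)·0.8798^0·0.4753^6 = -0.011529
d^3_{2,-2}(0.9906) = +0.197524 -0.011529 = +0.185995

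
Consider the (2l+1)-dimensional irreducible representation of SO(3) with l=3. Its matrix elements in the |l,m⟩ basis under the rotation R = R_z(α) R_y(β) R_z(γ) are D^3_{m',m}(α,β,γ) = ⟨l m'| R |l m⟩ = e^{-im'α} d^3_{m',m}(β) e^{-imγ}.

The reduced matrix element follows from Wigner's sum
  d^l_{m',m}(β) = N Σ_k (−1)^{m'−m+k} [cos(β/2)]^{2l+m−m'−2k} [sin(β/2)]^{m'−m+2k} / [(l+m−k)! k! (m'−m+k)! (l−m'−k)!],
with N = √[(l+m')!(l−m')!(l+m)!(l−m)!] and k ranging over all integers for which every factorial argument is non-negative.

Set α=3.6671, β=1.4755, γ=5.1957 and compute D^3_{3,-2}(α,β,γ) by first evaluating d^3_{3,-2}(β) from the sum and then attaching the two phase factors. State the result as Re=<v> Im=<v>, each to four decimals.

D^3_{3,-2}(3.6671,1.4755,5.1957) = e^{-i·3·3.6671}·d^3_{3,-2}(1.4755)·e^{-i·-2·5.1957}. Compute d first:
c=cos(1.4755/2)=0.739984, s=sin(1.4755/2)=0.672625; N=√[720·1·1·120]=293.938769
The bounds max(0,m−m')=0 and min(l+m,l−m')=0 give 1 term
  k=0: (−1)^5·293.9388/(120)·0.7400^1·0.6726^5 = -0.249552
d^3_{3,-2}(1.4755) = -0.249552
Attach z-rotation phases: D = e^{-i(3)(3.6671)}·(-0.249552)·e^{-i(-2)(5.1957)} = -0.204559+0.142940i

Re=-0.2046 Im=0.1429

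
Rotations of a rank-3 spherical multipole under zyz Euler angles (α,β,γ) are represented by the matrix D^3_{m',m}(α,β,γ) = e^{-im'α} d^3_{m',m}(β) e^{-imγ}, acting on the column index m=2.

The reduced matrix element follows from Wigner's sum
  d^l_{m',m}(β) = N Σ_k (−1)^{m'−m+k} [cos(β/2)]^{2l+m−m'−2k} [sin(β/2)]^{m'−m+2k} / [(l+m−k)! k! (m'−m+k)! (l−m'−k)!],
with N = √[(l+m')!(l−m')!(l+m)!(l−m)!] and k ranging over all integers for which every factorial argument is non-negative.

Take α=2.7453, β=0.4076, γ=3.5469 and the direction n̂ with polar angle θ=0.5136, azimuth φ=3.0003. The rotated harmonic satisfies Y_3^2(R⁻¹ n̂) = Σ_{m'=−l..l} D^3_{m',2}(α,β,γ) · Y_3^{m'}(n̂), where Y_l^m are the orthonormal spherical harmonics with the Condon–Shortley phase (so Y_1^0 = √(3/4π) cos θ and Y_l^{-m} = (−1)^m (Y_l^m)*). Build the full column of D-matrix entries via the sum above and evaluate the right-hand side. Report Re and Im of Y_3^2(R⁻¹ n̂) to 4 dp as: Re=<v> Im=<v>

Need the full column D^3_{m',2} for m'=−3..3 at α=2.7453, β=0.4076, γ=3.5469.
cos(β/2)=0.979305, sin(β/2)=0.202392
d^3_{-3,2}: single k=5 term ⇒ +0.000815;  D = +0.000339+0.000741i
d^3_{-2,2}: k∈[4..5] ⇒ +0.008046 -0.000069 = +0.007977;  D = -0.000258-0.007973i
d^3_{-1,2}: k∈[3..4] ⇒ +0.049245 -0.001052 = +0.048194;  D = -0.017153+0.045038i
d^3_{0,2}: k∈[2..3] ⇒ +0.206357 -0.008814 = +0.197543;  D = +0.136118-0.143162i
d^3_{1,2}: k∈[1..2] ⇒ +0.576478 -0.049245 = +0.527232;  D = -0.482623+0.212248i
d^3_{2,2}: k∈[0..1] ⇒ +0.882077 -0.188377 = +0.693700;  D = +0.693587-0.012506i
d^3_{3,2}: single k=0 term ⇒ -0.446538;  D = +0.414971+0.164910i
Y_3^{m'}(θ=0.5136,φ=3.0003) and Σ D·Y over m':
  (+0.0003+0.0007i)·(-0.0451-0.0204i)  (-0.0003-0.0080i)·(+0.2063+0.0599i)  (-0.0172+0.0450i)·(-0.4391-0.0625i)  (+0.1361-0.1432i)·(+0.2578+0.0000i)  (-0.4826+0.2122i)·(+0.4391-0.0625i)  (+0.6936-0.0125i)·(+0.2063-0.0599i)  (+0.4150+0.1649i)·(+0.0451-0.0204i)
Y_3^2(R⁻¹ n̂) = +0.011648+0.020883i

Re=0.0116 Im=0.0209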